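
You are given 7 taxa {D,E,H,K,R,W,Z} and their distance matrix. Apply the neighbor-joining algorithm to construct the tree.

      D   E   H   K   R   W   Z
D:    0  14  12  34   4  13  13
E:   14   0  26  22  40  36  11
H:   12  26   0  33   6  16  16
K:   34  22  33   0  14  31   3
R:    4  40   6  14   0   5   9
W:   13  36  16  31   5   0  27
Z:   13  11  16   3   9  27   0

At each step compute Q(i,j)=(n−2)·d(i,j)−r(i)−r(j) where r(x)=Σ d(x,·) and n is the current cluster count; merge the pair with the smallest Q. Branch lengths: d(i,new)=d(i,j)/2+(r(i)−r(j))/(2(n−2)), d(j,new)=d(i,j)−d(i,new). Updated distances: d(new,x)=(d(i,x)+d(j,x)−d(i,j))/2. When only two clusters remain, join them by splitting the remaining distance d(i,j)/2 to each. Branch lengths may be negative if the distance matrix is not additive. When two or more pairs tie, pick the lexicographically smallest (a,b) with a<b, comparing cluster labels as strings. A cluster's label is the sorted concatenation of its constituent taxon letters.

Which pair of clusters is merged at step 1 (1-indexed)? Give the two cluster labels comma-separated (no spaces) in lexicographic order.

step 1: merge (K,Z) at d=3, Q=-201; branch lengths K→73/10, Z→-43/10; new cluster KZ
  updated: d(D,KZ)=22, d(E,KZ)=15, d(H,KZ)=23, d(KZ,R)=10, d(KZ,W)=55/2
step 2: merge (E,KZ) at d=15, Q=-337/2; branch lengths E→187/16, KZ→53/16; new cluster EKZ
  updated: d(D,EKZ)=21/2, d(EKZ,H)=17, d(EKZ,R)=35/2, d(EKZ,W)=97/4
step 3: merge (D,EKZ) at d=21/2, Q=-309/4; branch lengths D→7/24, EKZ→245/24; new cluster DEKZ
  updated: d(DEKZ,H)=37/4, d(DEKZ,R)=11/2, d(DEKZ,W)=107/8
step 4: merge (DEKZ,H) at d=37/4, Q=-327/8; branch lengths DEKZ→123/32, H→173/32; new cluster DEHKZ
  updated: d(DEHKZ,R)=9/8, d(DEHKZ,W)=161/16
step 5: merge (DEHKZ,R) at d=9/8, Q=-259/16; branch lengths DEHKZ→99/32, R→-63/32; new cluster DEHKRZ
  updated: d(DEHKRZ,W)=223/32
step 6: merge (DEHKRZ,W) at d=223/32; branch lengths DEHKRZ→223/64, W→223/64; new cluster DEHKRWZ
final tree: ((((D:7/24,(E:187/16,(K:73/10,Z:-43/10):53/16):245/24):123/32,H:173/32):99/32,R:-63/32):223/64,W:223/64)
total length: 1467/32

K,Z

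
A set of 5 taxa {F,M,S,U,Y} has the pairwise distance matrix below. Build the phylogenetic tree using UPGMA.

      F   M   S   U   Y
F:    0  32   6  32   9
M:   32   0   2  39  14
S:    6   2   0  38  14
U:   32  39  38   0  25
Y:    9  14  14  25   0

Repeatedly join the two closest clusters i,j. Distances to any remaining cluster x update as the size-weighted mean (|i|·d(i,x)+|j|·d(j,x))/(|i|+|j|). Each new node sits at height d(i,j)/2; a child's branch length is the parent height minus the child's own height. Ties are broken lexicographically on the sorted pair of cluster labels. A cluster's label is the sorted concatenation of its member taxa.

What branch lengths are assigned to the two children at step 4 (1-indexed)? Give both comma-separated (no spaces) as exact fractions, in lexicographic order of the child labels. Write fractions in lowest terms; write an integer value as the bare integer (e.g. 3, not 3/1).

17/2,67/4

1. join M+S (d=2) ⇒ MS; edges |M|=1, |S|=1
  updated: d(F,MS)=19, d(MS,U)=77/2, d(MS,Y)=14
2. join F+Y (d=9) ⇒ FY; edges |F|=9/2, |Y|=9/2
  updated: d(FY,MS)=33/2, d(FY,U)=57/2
3. join FY+MS (d=33/2) ⇒ FMSY; edges |FY|=15/4, |MS|=29/4
  updated: d(FMSY,U)=67/2
4. join FMSY+U (d=67/2) ⇒ FMSUY; edges |FMSY|=17/2, |U|=67/4
final tree: (((F:9/2,Y:9/2):15/4,(M:1,S:1):29/4):17/2,U:67/4)
total length: 189/4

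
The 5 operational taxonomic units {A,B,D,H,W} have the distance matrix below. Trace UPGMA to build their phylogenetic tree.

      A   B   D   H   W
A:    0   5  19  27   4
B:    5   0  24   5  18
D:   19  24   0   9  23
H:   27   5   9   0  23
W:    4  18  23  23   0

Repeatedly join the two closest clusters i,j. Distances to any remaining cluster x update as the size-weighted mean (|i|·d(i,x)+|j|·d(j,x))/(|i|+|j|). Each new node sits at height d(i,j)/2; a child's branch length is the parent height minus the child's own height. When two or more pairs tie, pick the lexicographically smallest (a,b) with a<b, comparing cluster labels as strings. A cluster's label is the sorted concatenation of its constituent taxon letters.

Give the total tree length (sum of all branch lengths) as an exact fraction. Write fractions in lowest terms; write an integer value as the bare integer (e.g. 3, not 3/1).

1. join A+W (d=4) ⇒ AW; edges |A|=2, |W|=2
  updated: d(AW,B)=23/2, d(AW,D)=21, d(AW,H)=25
2. join B+H (d=5) ⇒ BH; edges |B|=5/2, |H|=5/2
  updated: d(AW,BH)=73/4, d(BH,D)=33/2
3. join BH+D (d=33/2) ⇒ BDH; edges |BH|=23/4, |D|=33/4
  updated: d(AW,BDH)=115/6
4. join AW+BDH (d=115/6) ⇒ ABDHW; edges |AW|=91/12, |BDH|=4/3
final tree: ((A:2,W:2):91/12,((B:5/2,H:5/2):23/4,D:33/4):4/3)
total length: 383/12

383/12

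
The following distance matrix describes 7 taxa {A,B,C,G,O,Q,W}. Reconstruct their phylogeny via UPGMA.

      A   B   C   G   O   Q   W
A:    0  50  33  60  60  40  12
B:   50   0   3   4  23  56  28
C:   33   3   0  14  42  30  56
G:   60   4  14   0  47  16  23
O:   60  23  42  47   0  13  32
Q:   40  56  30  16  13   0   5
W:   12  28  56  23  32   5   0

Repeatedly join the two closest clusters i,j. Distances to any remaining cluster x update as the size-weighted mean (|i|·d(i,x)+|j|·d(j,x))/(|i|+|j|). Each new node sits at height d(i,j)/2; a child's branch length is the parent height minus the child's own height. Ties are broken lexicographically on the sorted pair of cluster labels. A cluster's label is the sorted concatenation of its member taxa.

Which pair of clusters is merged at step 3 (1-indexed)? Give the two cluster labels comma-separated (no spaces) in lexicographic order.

step 1: merge (B,C) at d=3; branch lengths B→3/2, C→3/2; new cluster BC
  updated: d(A,BC)=83/2, d(BC,G)=9, d(BC,O)=65/2, d(BC,Q)=43, d(BC,W)=42
step 2: merge (Q,W) at d=5; branch lengths Q→5/2, W→5/2; new cluster QW
  updated: d(A,QW)=26, d(BC,QW)=85/2, d(G,QW)=39/2, d(O,QW)=45/2
step 3: merge (BC,G) at d=9; branch lengths BC→3, G→9/2; new cluster BCG
  updated: d(A,BCG)=143/3, d(BCG,O)=112/3, d(BCG,QW)=209/6
step 4: merge (O,QW) at d=45/2; branch lengths O→45/4, QW→35/4; new cluster OQW
  updated: d(A,OQW)=112/3, d(BCG,OQW)=107/3
step 5: merge (BCG,OQW) at d=107/3; branch lengths BCG→40/3, OQW→79/12; new cluster BCGOQW
  updated: d(A,BCGOQW)=85/2
step 6: merge (A,BCGOQW) at d=85/2; branch lengths A→85/4, BCGOQW→41/12; new cluster ABCGOQW
final tree: (A:85/4,(((B:3/2,C:3/2):3,G:9/2):40/3,(O:45/4,(Q:5/2,W:5/2):35/4):79/12):41/12)
total length: 961/12

BC,G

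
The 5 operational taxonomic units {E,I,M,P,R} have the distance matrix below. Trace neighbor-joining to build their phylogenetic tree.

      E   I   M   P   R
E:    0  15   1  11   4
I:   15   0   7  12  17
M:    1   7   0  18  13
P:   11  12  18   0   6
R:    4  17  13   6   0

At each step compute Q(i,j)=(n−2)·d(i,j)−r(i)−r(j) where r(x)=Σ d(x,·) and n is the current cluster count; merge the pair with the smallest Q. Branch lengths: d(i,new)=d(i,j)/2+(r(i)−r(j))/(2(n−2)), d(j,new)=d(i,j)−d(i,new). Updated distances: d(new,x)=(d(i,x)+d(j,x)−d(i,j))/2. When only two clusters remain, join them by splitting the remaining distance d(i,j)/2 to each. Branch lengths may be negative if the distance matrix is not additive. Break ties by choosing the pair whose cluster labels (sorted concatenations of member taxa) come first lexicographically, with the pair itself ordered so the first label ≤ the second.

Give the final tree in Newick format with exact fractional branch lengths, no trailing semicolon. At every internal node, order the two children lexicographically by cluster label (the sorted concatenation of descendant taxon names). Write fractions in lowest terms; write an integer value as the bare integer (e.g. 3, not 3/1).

(((E:1/4,(I:11/2,M:3/2):17/4):17/4,P:19/4):5/8,R:5/8)

step 1: merge (I,M) at d=7, Q=-69; branch lengths I→11/2, M→3/2; new cluster IM
  updated: d(E,IM)=9/2, d(IM,P)=23/2, d(IM,R)=23/2
step 2: merge (E,IM) at d=9/2, Q=-38; branch lengths E→1/4, IM→17/4; new cluster EIM
  updated: d(EIM,P)=9, d(EIM,R)=11/2
step 3: merge (EIM,P) at d=9, Q=-41/2; branch lengths EIM→17/4, P→19/4; new cluster EIMP
  updated: d(EIMP,R)=5/4
step 4: merge (EIMP,R) at d=5/4; branch lengths EIMP→5/8, R→5/8; new cluster EIMPR
final tree: (((E:1/4,(I:11/2,M:3/2):17/4):17/4,P:19/4):5/8,R:5/8)
total length: 87/4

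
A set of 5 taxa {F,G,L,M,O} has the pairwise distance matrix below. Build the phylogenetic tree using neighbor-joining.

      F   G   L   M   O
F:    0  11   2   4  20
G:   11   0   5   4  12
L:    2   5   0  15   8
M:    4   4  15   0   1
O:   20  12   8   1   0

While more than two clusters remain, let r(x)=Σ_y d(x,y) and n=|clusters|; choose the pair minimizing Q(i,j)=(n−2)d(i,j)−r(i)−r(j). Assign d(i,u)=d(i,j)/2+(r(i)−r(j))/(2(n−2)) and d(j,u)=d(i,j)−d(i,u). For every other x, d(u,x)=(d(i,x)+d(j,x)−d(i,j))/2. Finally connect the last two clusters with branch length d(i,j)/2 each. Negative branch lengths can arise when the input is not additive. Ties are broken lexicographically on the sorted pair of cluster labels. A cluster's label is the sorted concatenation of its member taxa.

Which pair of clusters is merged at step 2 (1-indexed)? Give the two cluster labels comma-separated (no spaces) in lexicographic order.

step 1: merge (M,O) at d=1, Q=-62; branch lengths M→-7/3, O→10/3; new cluster MO
  updated: d(F,MO)=23/2, d(G,MO)=15/2, d(L,MO)=11
step 2: merge (F,L) at d=2, Q=-77/2; branch lengths F→21/8, L→-5/8; new cluster FL
  updated: d(FL,G)=7, d(FL,MO)=41/4
step 3: merge (FL,G) at d=7, Q=-99/4; branch lengths FL→39/8, G→17/8; new cluster FGL
  updated: d(FGL,MO)=43/8
step 4: merge (FGL,MO) at d=43/8; branch lengths FGL→43/16, MO→43/16; new cluster FGLMO
final tree: (((F:21/8,L:-5/8):39/8,G:17/8):43/16,(M:-7/3,O:10/3):43/16)
total length: 123/8

F,L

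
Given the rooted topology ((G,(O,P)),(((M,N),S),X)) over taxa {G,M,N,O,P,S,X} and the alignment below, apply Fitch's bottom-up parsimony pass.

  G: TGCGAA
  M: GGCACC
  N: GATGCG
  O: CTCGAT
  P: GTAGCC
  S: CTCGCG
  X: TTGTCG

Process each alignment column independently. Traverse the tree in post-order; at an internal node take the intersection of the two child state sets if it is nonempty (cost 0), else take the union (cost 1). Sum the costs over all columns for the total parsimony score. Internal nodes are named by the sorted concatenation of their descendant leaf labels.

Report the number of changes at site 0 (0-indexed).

OP@0: {C} ∪ {G} = {C,G} (union, +1)
GOP@0: {T} ∪ {C,G} = {C,G,T} (union, +1)
MN@0: {G} ∩ {G} = {G} (intersection, +0)
MNS@0: {G} ∪ {C} = {C,G} (union, +1)
MNSX@0: {C,G} ∪ {T} = {C,G,T} (union, +1)
GMNOPSX@0: {C,G,T} ∩ {C,G,T} = {C,G,T} (intersection, +0)
OP@1: {T} ∩ {T} = {T} (intersection, +0)
GOP@1: {G} ∪ {T} = {G,T} (union, +1)
MN@1: {G} ∪ {A} = {A,G} (union, +1)
MNS@1: {A,G} ∪ {T} = {A,G,T} (union, +1)
MNSX@1: {A,G,T} ∩ {T} = {T} (intersection, +0)
GMNOPSX@1: {G,T} ∩ {T} = {T} (intersection, +0)
OP@2: {C} ∪ {A} = {A,C} (union, +1)
GOP@2: {C} ∩ {A,C} = {C} (intersection, +0)
MN@2: {C} ∪ {T} = {C,T} (union, +1)
MNS@2: {C,T} ∩ {C} = {C} (intersection, +0)
MNSX@2: {C} ∪ {G} = {C,G} (union, +1)
GMNOPSX@2: {C} ∩ {C,G} = {C} (intersection, +0)
OP@3: {G} ∩ {G} = {G} (intersection, +0)
GOP@3: {G} ∩ {G} = {G} (intersection, +0)
MN@3: {A} ∪ {G} = {A,G} (union, +1)
MNS@3: {A,G} ∩ {G} = {G} (intersection, +0)
MNSX@3: {G} ∪ {T} = {G,T} (union, +1)
GMNOPSX@3: {G} ∩ {G,T} = {G} (intersection, +0)
OP@4: {A} ∪ {C} = {A,C} (union, +1)
GOP@4: {A} ∩ {A,C} = {A} (intersection, +0)
MN@4: {C} ∩ {C} = {C} (intersection, +0)
MNS@4: {C} ∩ {C} = {C} (intersection, +0)
MNSX@4: {C} ∩ {C} = {C} (intersection, +0)
GMNOPSX@4: {A} ∪ {C} = {A,C} (union, +1)
OP@5: {T} ∪ {C} = {C,T} (union, +1)
GOP@5: {A} ∪ {C,T} = {A,C,T} (union, +1)
MN@5: {C} ∪ {G} = {C,G} (union, +1)
MNS@5: {C,G} ∩ {G} = {G} (intersection, +0)
MNSX@5: {G} ∩ {G} = {G} (intersection, +0)
GMNOPSX@5: {A,C,T} ∪ {G} = {A,C,G,T} (union, +1)
per-site changes: [4, 3, 3, 2, 2, 4]; total = 18

4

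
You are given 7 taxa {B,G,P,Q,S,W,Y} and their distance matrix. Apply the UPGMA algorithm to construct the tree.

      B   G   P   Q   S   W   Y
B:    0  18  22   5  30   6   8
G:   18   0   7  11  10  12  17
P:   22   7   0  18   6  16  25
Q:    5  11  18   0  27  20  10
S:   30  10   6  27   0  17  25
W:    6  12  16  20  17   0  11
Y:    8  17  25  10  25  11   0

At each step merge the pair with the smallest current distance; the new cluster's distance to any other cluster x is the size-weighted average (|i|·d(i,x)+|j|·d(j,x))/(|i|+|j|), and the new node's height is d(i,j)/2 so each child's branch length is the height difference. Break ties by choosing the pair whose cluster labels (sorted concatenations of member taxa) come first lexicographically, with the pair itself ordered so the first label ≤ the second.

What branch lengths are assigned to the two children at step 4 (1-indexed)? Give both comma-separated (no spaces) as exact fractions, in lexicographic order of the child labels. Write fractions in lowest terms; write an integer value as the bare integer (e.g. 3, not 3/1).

2,9/2

iteration 1: select B,Q (d=5); attach at lengths (5/2, 5/2); label the merged cluster BQ
  updated: d(BQ,G)=29/2, d(BQ,P)=20, d(BQ,S)=57/2, d(BQ,W)=13, d(BQ,Y)=9
iteration 2: select P,S (d=6); attach at lengths (3, 3); label the merged cluster PS
  updated: d(BQ,PS)=97/4, d(G,PS)=17/2, d(PS,W)=33/2, d(PS,Y)=25
iteration 3: select G,PS (d=17/2); attach at lengths (17/4, 5/4); label the merged cluster GPS
  updated: d(BQ,GPS)=21, d(GPS,W)=15, d(GPS,Y)=67/3
iteration 4: select BQ,Y (d=9); attach at lengths (2, 9/2); label the merged cluster BQY
  updated: d(BQY,GPS)=193/9, d(BQY,W)=37/3
iteration 5: select BQY,W (d=37/3); attach at lengths (5/3, 37/6); label the merged cluster BQWY
  updated: d(BQWY,GPS)=119/6
iteration 6: select BQWY,GPS (d=119/6); attach at lengths (15/4, 17/3); label the merged cluster BGPQSWY
final tree: ((((B:5/2,Q:5/2):2,Y:9/2):5/3,W:37/6):15/4,(G:17/4,(P:3,S:3):5/4):17/3)
total length: 161/4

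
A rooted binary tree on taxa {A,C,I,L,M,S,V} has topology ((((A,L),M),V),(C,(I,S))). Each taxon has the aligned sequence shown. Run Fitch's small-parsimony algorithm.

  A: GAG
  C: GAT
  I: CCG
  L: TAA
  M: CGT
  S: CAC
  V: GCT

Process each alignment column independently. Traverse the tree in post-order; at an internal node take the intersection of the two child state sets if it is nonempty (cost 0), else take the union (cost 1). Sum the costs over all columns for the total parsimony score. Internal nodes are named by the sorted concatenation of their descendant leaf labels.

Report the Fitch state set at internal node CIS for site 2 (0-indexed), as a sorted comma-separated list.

[col 0] AL: children A:{G}, L:{T} ∪→ {G,T}; cost 1
[col 0] ALM: children AL:{G,T}, M:{C} ∪→ {C,G,T}; cost 1
[col 0] ALMV: children ALM:{C,G,T}, V:{G} ∩→ {G}; cost 0
[col 0] IS: children I:{C}, S:{C} ∩→ {C}; cost 0
[col 0] CIS: children C:{G}, IS:{C} ∪→ {C,G}; cost 1
[col 0] ACILMSV: children ALMV:{G}, CIS:{C,G} ∩→ {G}; cost 0
[col 1] AL: children A:{A}, L:{A} ∩→ {A}; cost 0
[col 1] ALM: children AL:{A}, M:{G} ∪→ {A,G}; cost 1
[col 1] ALMV: children ALM:{A,G}, V:{C} ∪→ {A,C,G}; cost 1
[col 1] IS: children I:{C}, S:{A} ∪→ {A,C}; cost 1
[col 1] CIS: children C:{A}, IS:{A,C} ∩→ {A}; cost 0
[col 1] ACILMSV: children ALMV:{A,C,G}, CIS:{A} ∩→ {A}; cost 0
[col 2] AL: children A:{G}, L:{A} ∪→ {A,G}; cost 1
[col 2] ALM: children AL:{A,G}, M:{T} ∪→ {A,G,T}; cost 1
[col 2] ALMV: children ALM:{A,G,T}, V:{T} ∩→ {T}; cost 0
[col 2] IS: children I:{G}, S:{C} ∪→ {C,G}; cost 1
[col 2] CIS: children C:{T}, IS:{C,G} ∪→ {C,G,T}; cost 1
[col 2] ACILMSV: children ALMV:{T}, CIS:{C,G,T} ∩→ {T}; cost 0
per-site changes: [3, 3, 4]; total = 10

C,G,T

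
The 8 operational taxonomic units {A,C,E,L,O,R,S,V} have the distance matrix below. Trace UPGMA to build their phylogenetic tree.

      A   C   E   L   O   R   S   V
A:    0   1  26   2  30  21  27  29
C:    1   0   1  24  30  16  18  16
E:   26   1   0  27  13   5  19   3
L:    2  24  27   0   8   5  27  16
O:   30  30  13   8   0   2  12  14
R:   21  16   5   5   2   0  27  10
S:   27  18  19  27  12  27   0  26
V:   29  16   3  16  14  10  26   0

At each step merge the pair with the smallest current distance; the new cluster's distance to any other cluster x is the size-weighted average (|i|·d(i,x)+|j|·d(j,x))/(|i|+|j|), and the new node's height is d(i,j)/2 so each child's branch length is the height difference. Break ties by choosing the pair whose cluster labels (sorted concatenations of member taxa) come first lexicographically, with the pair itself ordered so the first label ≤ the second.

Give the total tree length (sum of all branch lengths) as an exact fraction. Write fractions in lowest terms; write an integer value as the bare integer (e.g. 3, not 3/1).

step 1: merge (A,C) at d=1; branch lengths A→1/2, C→1/2; new cluster AC
  updated: d(AC,E)=27/2, d(AC,L)=13, d(AC,O)=30, d(AC,R)=37/2, d(AC,S)=45/2, d(AC,V)=45/2
step 2: merge (O,R) at d=2; branch lengths O→1, R→1; new cluster OR
  updated: d(AC,OR)=97/4, d(E,OR)=9, d(L,OR)=13/2, d(OR,S)=39/2, d(OR,V)=12
step 3: merge (E,V) at d=3; branch lengths E→3/2, V→3/2; new cluster EV
  updated: d(AC,EV)=18, d(EV,L)=43/2, d(EV,OR)=21/2, d(EV,S)=45/2
step 4: merge (L,OR) at d=13/2; branch lengths L→13/4, OR→9/4; new cluster LOR
  updated: d(AC,LOR)=41/2, d(EV,LOR)=85/6, d(LOR,S)=22
step 5: merge (EV,LOR) at d=85/6; branch lengths EV→67/12, LOR→23/6; new cluster ELORV
  updated: d(AC,ELORV)=39/2, d(ELORV,S)=111/5
step 6: merge (AC,ELORV) at d=39/2; branch lengths AC→37/4, ELORV→8/3; new cluster ACELORV
  updated: d(ACELORV,S)=156/7
step 7: merge (ACELORV,S) at d=156/7; branch lengths ACELORV→39/28, S→78/7; new cluster ACELORSV
final tree: (((A:1/2,C:1/2):37/4,((E:3/2,V:3/2):67/12,(L:13/4,(O:1,R:1):9/4):23/6):8/3):39/28,S:78/7)
total length: 3811/84

3811/84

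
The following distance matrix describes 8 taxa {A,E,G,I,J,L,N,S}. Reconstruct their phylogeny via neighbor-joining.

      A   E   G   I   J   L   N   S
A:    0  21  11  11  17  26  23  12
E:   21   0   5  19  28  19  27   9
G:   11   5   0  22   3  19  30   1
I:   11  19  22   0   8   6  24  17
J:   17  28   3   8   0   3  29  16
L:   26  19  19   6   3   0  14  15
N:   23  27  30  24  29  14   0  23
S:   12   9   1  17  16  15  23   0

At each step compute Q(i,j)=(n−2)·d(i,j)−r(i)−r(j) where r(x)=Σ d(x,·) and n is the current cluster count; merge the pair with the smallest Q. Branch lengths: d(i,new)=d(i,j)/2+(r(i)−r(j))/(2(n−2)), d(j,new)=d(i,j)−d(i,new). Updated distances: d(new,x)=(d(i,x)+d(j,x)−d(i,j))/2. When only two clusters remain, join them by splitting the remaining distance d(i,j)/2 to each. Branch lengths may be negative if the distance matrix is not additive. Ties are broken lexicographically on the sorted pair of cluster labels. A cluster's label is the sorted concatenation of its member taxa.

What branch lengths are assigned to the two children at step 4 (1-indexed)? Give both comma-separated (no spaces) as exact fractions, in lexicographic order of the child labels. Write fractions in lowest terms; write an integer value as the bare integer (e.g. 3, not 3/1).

41/16,47/16

iteration 1: select E,G (d=5, Q=-189); attach at lengths (67/12, -7/12); label the merged cluster EG
  updated: d(A,EG)=27/2, d(EG,I)=18, d(EG,J)=13, d(EG,L)=33/2, d(EG,N)=26, d(EG,S)=5/2
iteration 2: select EG,S (d=5/2, Q=-325/2); attach at lengths (33/20, 17/20); label the merged cluster EGS
  updated: d(A,EGS)=23/2, d(EGS,I)=65/4, d(EGS,J)=53/4, d(EGS,L)=29/2, d(EGS,N)=93/4
iteration 3: select J,L (d=3, Q=-487/4); attach at lengths (75/32, 21/32); label the merged cluster JL
  updated: d(A,JL)=20, d(EGS,JL)=99/8, d(I,JL)=11/2, d(JL,N)=20
iteration 4: select I,JL (d=11/2, Q=-785/8); attach at lengths (41/16, 47/16); label the merged cluster IJL
  updated: d(A,IJL)=51/4, d(EGS,IJL)=185/16, d(IJL,N)=77/4
iteration 5: select A,EGS (d=23/2, Q=-1129/16); attach at lengths (383/64, 353/64); label the merged cluster AEGS
  updated: d(AEGS,IJL)=205/32, d(AEGS,N)=139/8
iteration 6: select AEGS,IJL (d=205/32, Q=-1377/32); attach at lengths (145/64, 265/64); label the merged cluster AEGIJLS
  updated: d(AEGIJLS,N)=967/64
iteration 7: select AEGIJLS,N (d=967/64); attach at lengths (967/128, 967/128); label the merged cluster AEGIJLNS
final tree: (((A:383/64,((E:67/12,G:-7/12):33/20,S:17/20):353/64):145/64,(I:41/16,(J:75/32,L:21/32):47/16):265/64):967/128,N:967/128)
total length: 3137/64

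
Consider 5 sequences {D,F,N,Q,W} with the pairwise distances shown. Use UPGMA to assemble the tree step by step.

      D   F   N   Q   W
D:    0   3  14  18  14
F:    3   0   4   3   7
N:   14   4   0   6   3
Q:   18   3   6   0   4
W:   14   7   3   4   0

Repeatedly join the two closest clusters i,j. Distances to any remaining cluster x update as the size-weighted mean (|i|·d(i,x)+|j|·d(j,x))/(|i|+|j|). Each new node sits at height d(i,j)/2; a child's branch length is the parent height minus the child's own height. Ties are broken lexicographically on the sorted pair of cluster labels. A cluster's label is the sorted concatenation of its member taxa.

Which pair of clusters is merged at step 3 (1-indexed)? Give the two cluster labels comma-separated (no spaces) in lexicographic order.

NW,Q

1. join D+F (d=3) ⇒ DF; edges |D|=3/2, |F|=3/2
  updated: d(DF,N)=9, d(DF,Q)=21/2, d(DF,W)=21/2
2. join N+W (d=3) ⇒ NW; edges |N|=3/2, |W|=3/2
  updated: d(DF,NW)=39/4, d(NW,Q)=5
3. join NW+Q (d=5) ⇒ NQW; edges |NW|=1, |Q|=5/2
  updated: d(DF,NQW)=10
4. join DF+NQW (d=10) ⇒ DFNQW; edges |DF|=7/2, |NQW|=5/2
final tree: ((D:3/2,F:3/2):7/2,((N:3/2,W:3/2):1,Q:5/2):5/2)
total length: 31/2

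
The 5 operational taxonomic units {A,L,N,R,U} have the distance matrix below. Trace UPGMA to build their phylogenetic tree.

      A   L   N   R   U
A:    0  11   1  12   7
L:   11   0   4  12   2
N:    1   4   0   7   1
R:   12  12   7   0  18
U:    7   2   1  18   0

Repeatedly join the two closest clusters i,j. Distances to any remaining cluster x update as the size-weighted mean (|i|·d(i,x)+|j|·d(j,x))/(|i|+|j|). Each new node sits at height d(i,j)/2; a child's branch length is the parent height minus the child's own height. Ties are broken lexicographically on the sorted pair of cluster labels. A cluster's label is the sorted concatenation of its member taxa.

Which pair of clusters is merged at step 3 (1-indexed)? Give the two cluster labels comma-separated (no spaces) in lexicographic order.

step 1: merge (A,N) at d=1; branch lengths A→1/2, N→1/2; new cluster AN
  updated: d(AN,L)=15/2, d(AN,R)=19/2, d(AN,U)=4
step 2: merge (L,U) at d=2; branch lengths L→1, U→1; new cluster LU
  updated: d(AN,LU)=23/4, d(LU,R)=15
step 3: merge (AN,LU) at d=23/4; branch lengths AN→19/8, LU→15/8; new cluster ALNU
  updated: d(ALNU,R)=49/4
step 4: merge (ALNU,R) at d=49/4; branch lengths ALNU→13/4, R→49/8; new cluster ALNRU
final tree: (((A:1/2,N:1/2):19/8,(L:1,U:1):15/8):13/4,R:49/8)
total length: 133/8

AN,LU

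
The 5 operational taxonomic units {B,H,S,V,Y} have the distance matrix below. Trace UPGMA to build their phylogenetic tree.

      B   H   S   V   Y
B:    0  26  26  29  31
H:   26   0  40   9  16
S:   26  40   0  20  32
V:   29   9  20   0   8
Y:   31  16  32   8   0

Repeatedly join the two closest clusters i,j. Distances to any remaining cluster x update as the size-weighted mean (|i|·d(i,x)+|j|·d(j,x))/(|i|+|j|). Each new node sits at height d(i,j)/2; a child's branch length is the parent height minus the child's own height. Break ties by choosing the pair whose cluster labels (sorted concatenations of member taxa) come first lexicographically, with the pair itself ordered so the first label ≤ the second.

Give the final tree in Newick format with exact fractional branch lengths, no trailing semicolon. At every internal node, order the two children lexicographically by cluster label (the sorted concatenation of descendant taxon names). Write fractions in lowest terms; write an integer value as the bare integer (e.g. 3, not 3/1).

((B:13,S:13):11/6,(H:25/4,(V:4,Y:4):9/4):103/12)

1. join V+Y (d=8) ⇒ VY; edges |V|=4, |Y|=4
  updated: d(B,VY)=30, d(H,VY)=25/2, d(S,VY)=26
2. join H+VY (d=25/2) ⇒ HVY; edges |H|=25/4, |VY|=9/4
  updated: d(B,HVY)=86/3, d(HVY,S)=92/3
3. join B+S (d=26) ⇒ BS; edges |B|=13, |S|=13
  updated: d(BS,HVY)=89/3
4. join BS+HVY (d=89/3) ⇒ BHSVY; edges |BS|=11/6, |HVY|=103/12
final tree: ((B:13,S:13):11/6,(H:25/4,(V:4,Y:4):9/4):103/12)
total length: 635/12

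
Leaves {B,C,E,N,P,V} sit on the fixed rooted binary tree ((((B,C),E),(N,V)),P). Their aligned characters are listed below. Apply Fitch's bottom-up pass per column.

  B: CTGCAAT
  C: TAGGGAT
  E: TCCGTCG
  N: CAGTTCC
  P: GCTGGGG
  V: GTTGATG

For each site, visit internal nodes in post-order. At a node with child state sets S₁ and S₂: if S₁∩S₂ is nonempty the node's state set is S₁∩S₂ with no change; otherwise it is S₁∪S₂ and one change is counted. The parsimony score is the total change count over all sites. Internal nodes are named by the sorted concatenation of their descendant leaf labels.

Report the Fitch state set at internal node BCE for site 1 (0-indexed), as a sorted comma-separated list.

BC@0: {C} ∪ {T} = {C,T} (union, +1)
BCE@0: {C,T} ∩ {T} = {T} (intersection, +0)
NV@0: {C} ∪ {G} = {C,G} (union, +1)
BCENV@0: {T} ∪ {C,G} = {C,G,T} (union, +1)
BCENPV@0: {C,G,T} ∩ {G} = {G} (intersection, +0)
BC@1: {T} ∪ {A} = {A,T} (union, +1)
BCE@1: {A,T} ∪ {C} = {A,C,T} (union, +1)
NV@1: {A} ∪ {T} = {A,T} (union, +1)
BCENV@1: {A,C,T} ∩ {A,T} = {A,T} (intersection, +0)
BCENPV@1: {A,T} ∪ {C} = {A,C,T} (union, +1)
BC@2: {G} ∩ {G} = {G} (intersection, +0)
BCE@2: {G} ∪ {C} = {C,G} (union, +1)
NV@2: {G} ∪ {T} = {G,T} (union, +1)
BCENV@2: {C,G} ∩ {G,T} = {G} (intersection, +0)
BCENPV@2: {G} ∪ {T} = {G,T} (union, +1)
BC@3: {C} ∪ {G} = {C,G} (union, +1)
BCE@3: {C,G} ∩ {G} = {G} (intersection, +0)
NV@3: {T} ∪ {G} = {G,T} (union, +1)
BCENV@3: {G} ∩ {G,T} = {G} (intersection, +0)
BCENPV@3: {G} ∩ {G} = {G} (intersection, +0)
BC@4: {A} ∪ {G} = {A,G} (union, +1)
BCE@4: {A,G} ∪ {T} = {A,G,T} (union, +1)
NV@4: {T} ∪ {A} = {A,T} (union, +1)
BCENV@4: {A,G,T} ∩ {A,T} = {A,T} (intersection, +0)
BCENPV@4: {A,T} ∪ {G} = {A,G,T} (union, +1)
BC@5: {A} ∩ {A} = {A} (intersection, +0)
BCE@5: {A} ∪ {C} = {A,C} (union, +1)
NV@5: {C} ∪ {T} = {C,T} (union, +1)
BCENV@5: {A,C} ∩ {C,T} = {C} (intersection, +0)
BCENPV@5: {C} ∪ {G} = {C,G} (union, +1)
BC@6: {T} ∩ {T} = {T} (intersection, +0)
BCE@6: {T} ∪ {G} = {G,T} (union, +1)
NV@6: {C} ∪ {G} = {C,G} (union, +1)
BCENV@6: {G,T} ∩ {C,G} = {G} (intersection, +0)
BCENPV@6: {G} ∩ {G} = {G} (intersection, +0)
per-site changes: [3, 4, 3, 2, 4, 3, 2]; total = 21

A,C,T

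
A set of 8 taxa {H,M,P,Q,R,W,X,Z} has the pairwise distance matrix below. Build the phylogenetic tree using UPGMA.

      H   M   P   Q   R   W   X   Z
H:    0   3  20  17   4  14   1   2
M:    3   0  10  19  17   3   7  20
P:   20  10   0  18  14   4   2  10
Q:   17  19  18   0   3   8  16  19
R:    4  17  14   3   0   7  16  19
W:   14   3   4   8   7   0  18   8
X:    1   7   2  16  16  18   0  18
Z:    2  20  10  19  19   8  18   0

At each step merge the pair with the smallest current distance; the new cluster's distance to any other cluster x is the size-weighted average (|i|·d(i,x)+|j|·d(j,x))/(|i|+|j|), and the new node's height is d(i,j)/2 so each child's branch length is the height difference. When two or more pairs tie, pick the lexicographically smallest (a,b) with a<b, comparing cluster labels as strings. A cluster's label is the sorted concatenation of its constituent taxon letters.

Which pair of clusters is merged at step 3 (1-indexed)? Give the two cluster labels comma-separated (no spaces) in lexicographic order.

Q,R

iteration 1: select H,X (d=1); attach at lengths (1/2, 1/2); label the merged cluster HX
  updated: d(HX,M)=5, d(HX,P)=11, d(HX,Q)=33/2, d(HX,R)=10, d(HX,W)=16, d(HX,Z)=10
iteration 2: select M,W (d=3); attach at lengths (3/2, 3/2); label the merged cluster MW
  updated: d(HX,MW)=21/2, d(MW,P)=7, d(MW,Q)=27/2, d(MW,R)=12, d(MW,Z)=14
iteration 3: select Q,R (d=3); attach at lengths (3/2, 3/2); label the merged cluster QR
  updated: d(HX,QR)=53/4, d(MW,QR)=51/4, d(P,QR)=16, d(QR,Z)=19
iteration 4: select MW,P (d=7); attach at lengths (2, 7/2); label the merged cluster MPW
  updated: d(HX,MPW)=32/3, d(MPW,QR)=83/6, d(MPW,Z)=38/3
iteration 5: select HX,Z (d=10); attach at lengths (9/2, 5); label the merged cluster HXZ
  updated: d(HXZ,MPW)=34/3, d(HXZ,QR)=91/6
iteration 6: select HXZ,MPW (d=34/3); attach at lengths (2/3, 13/6); label the merged cluster HMPWXZ
  updated: d(HMPWXZ,QR)=29/2
iteration 7: select HMPWXZ,QR (d=29/2); attach at lengths (19/12, 23/4); label the merged cluster HMPQRWXZ
final tree: ((((H:1/2,X:1/2):9/2,Z:5):2/3,((M:3/2,W:3/2):2,P:7/2):13/6):19/12,(Q:3/2,R:3/2):23/4)
total length: 193/6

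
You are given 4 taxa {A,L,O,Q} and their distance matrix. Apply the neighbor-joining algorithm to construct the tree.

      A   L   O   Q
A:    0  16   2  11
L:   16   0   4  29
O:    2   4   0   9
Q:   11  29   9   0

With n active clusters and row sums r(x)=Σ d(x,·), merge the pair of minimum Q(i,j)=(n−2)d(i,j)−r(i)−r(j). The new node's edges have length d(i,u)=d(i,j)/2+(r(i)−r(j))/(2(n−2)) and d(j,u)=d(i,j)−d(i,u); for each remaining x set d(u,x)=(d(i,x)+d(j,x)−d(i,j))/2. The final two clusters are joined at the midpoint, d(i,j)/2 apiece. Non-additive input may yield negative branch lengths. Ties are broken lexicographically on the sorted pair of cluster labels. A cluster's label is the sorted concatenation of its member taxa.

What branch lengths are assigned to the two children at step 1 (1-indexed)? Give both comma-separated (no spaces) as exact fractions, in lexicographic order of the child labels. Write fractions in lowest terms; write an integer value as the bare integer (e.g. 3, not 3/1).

step 1: merge (A,Q) at d=11, Q=-56; branch lengths A→1/2, Q→21/2; new cluster AQ
  updated: d(AQ,L)=17, d(AQ,O)=0
step 2: merge (AQ,L) at d=17, Q=-21; branch lengths AQ→13/2, L→21/2; new cluster ALQ
  updated: d(ALQ,O)=-13/2
step 3: merge (ALQ,O) at d=-13/2; branch lengths ALQ→-13/4, O→-13/4; new cluster ALOQ
final tree: (((A:1/2,Q:21/2):13/2,L:21/2):-13/4,O:-13/4)
total length: 43/2

1/2,21/2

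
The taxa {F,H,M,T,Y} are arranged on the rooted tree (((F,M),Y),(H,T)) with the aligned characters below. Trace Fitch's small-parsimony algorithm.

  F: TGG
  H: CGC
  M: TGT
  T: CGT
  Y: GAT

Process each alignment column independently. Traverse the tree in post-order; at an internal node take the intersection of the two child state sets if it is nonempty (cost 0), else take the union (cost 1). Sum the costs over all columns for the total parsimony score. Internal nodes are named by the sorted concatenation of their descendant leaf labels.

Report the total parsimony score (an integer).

5

site 0, node FM: F={T} ∩ M={T} → {T} (+0)
site 0, node FMY: FM={T} ∪ Y={G} → {G,T} (+1)
site 0, node HT: H={C} ∩ T={C} → {C} (+0)
site 0, node FHMTY: FMY={G,T} ∪ HT={C} → {C,G,T} (+1)
site 1, node FM: F={G} ∩ M={G} → {G} (+0)
site 1, node FMY: FM={G} ∪ Y={A} → {A,G} (+1)
site 1, node HT: H={G} ∩ T={G} → {G} (+0)
site 1, node FHMTY: FMY={A,G} ∩ HT={G} → {G} (+0)
site 2, node FM: F={G} ∪ M={T} → {G,T} (+1)
site 2, node FMY: FM={G,T} ∩ Y={T} → {T} (+0)
site 2, node HT: H={C} ∪ T={T} → {C,T} (+1)
site 2, node FHMTY: FMY={T} ∩ HT={C,T} → {T} (+0)
per-site changes: [2, 1, 2]; total = 5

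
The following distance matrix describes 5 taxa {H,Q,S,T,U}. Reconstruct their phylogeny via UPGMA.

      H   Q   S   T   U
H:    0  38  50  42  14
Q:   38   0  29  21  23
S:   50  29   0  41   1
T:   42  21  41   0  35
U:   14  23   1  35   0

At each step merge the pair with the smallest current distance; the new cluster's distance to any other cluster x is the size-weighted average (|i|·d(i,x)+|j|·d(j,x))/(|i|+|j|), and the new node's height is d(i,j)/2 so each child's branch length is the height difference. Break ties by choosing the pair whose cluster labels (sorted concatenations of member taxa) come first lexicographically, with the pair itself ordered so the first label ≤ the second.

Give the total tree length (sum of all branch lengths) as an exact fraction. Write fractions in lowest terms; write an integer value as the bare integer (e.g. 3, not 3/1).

185/3

1. join S+U (d=1) ⇒ SU; edges |S|=1/2, |U|=1/2
  updated: d(H,SU)=32, d(Q,SU)=26, d(SU,T)=38
2. join Q+T (d=21) ⇒ QT; edges |Q|=21/2, |T|=21/2
  updated: d(H,QT)=40, d(QT,SU)=32
3. join H+SU (d=32) ⇒ HSU; edges |H|=16, |SU|=31/2
  updated: d(HSU,QT)=104/3
4. join HSU+QT (d=104/3) ⇒ HQSTU; edges |HSU|=4/3, |QT|=41/6
final tree: ((H:16,(S:1/2,U:1/2):31/2):4/3,(Q:21/2,T:21/2):41/6)
total length: 185/3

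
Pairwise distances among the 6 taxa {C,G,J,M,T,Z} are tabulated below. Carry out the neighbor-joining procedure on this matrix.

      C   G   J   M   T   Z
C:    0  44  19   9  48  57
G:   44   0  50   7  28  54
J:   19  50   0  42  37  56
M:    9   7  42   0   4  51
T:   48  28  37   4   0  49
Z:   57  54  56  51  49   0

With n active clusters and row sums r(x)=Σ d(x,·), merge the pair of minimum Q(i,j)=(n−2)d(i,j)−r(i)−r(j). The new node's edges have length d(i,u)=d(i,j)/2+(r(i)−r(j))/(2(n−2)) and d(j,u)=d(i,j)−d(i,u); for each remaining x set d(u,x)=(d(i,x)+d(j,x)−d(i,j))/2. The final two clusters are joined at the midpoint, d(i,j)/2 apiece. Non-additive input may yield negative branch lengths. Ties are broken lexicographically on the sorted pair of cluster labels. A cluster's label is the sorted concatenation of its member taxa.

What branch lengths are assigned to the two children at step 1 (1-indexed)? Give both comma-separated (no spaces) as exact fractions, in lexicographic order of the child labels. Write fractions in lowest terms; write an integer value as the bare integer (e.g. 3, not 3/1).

49/8,103/8

1. join C+J (d=19, Q=-305) ⇒ CJ; edges |C|=49/8, |J|=103/8
  updated: d(CJ,G)=75/2, d(CJ,M)=16, d(CJ,T)=33, d(CJ,Z)=47
2. join CJ+Z (d=47, Q=-387/2) ⇒ CJZ; edges |CJ|=49/4, |Z|=139/4
  updated: d(CJZ,G)=89/4, d(CJZ,M)=10, d(CJZ,T)=35/2
3. join CJZ+T (d=35/2, Q=-257/4) ⇒ CJTZ; edges |CJZ|=141/16, |T|=139/16
  updated: d(CJTZ,G)=131/8, d(CJTZ,M)=-7/4
4. join CJTZ+G (d=131/8, Q=-173/8) ⇒ CGJTZ; edges |CJTZ|=61/16, |G|=201/16
  updated: d(CGJTZ,M)=-89/16
5. join CGJTZ+M (d=-89/16) ⇒ CGJMTZ; edges |CGJTZ|=-89/32, |M|=-89/32
final tree: (((((C:49/8,J:103/8):49/4,Z:139/4):141/16,T:139/16):61/16,G:201/16):-89/32,M:-89/32)
total length: 1509/16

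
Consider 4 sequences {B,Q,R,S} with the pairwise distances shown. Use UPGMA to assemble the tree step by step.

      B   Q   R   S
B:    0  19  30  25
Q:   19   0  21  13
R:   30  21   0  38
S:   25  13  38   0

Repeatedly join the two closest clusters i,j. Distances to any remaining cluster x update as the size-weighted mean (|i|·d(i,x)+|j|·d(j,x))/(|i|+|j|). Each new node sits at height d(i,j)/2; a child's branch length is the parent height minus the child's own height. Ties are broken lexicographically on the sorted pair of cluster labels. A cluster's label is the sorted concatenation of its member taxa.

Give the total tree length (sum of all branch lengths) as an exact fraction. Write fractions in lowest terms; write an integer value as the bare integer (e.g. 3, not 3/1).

step 1: merge (Q,S) at d=13; branch lengths Q→13/2, S→13/2; new cluster QS
  updated: d(B,QS)=22, d(QS,R)=59/2
step 2: merge (B,QS) at d=22; branch lengths B→11, QS→9/2; new cluster BQS
  updated: d(BQS,R)=89/3
step 3: merge (BQS,R) at d=89/3; branch lengths BQS→23/6, R→89/6; new cluster BQRS
final tree: ((B:11,(Q:13/2,S:13/2):9/2):23/6,R:89/6)
total length: 283/6

283/6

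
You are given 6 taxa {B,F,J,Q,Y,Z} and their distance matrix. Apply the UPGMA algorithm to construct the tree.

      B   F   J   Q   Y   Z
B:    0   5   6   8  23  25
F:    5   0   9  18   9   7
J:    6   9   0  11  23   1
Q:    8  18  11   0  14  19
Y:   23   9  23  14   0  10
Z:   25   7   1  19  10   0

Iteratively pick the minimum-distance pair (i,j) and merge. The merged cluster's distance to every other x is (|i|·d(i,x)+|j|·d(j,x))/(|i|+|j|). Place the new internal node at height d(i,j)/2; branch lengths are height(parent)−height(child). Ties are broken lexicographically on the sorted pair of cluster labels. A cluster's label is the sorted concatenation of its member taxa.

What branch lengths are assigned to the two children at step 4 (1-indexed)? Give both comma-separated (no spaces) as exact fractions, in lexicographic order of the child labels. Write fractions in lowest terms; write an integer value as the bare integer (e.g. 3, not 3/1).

step 1: merge (J,Z) at d=1; branch lengths J→1/2, Z→1/2; new cluster JZ
  updated: d(B,JZ)=31/2, d(F,JZ)=8, d(JZ,Q)=15, d(JZ,Y)=33/2
step 2: merge (B,F) at d=5; branch lengths B→5/2, F→5/2; new cluster BF
  updated: d(BF,JZ)=47/4, d(BF,Q)=13, d(BF,Y)=16
step 3: merge (BF,JZ) at d=47/4; branch lengths BF→27/8, JZ→43/8; new cluster BFJZ
  updated: d(BFJZ,Q)=14, d(BFJZ,Y)=65/4
step 4: merge (BFJZ,Q) at d=14; branch lengths BFJZ→9/8, Q→7; new cluster BFJQZ
  updated: d(BFJQZ,Y)=79/5
step 5: merge (BFJQZ,Y) at d=79/5; branch lengths BFJQZ→9/10, Y→79/10; new cluster BFJQYZ
final tree: ((((B:5/2,F:5/2):27/8,(J:1/2,Z:1/2):43/8):9/8,Q:7):9/10,Y:79/10)
total length: 1267/40

9/8,7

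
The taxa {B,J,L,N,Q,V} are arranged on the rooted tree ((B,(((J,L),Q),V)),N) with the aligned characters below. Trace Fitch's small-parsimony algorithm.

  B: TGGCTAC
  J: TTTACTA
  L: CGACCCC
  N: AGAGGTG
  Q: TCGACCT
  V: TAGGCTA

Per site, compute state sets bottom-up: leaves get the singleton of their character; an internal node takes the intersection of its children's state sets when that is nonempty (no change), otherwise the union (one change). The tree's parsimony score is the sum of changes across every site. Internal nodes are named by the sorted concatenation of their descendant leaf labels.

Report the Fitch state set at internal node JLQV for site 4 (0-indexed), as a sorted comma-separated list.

C

[col 0] JL: children J:{T}, L:{C} ∪→ {C,T}; cost 1
[col 0] JLQ: children JL:{C,T}, Q:{T} ∩→ {T}; cost 0
[col 0] JLQV: children JLQ:{T}, V:{T} ∩→ {T}; cost 0
[col 0] BJLQV: children B:{T}, JLQV:{T} ∩→ {T}; cost 0
[col 0] BJLNQV: children BJLQV:{T}, N:{A} ∪→ {A,T}; cost 1
[col 1] JL: children J:{T}, L:{G} ∪→ {G,T}; cost 1
[col 1] JLQ: children JL:{G,T}, Q:{C} ∪→ {C,G,T}; cost 1
[col 1] JLQV: children JLQ:{C,G,T}, V:{A} ∪→ {A,C,G,T}; cost 1
[col 1] BJLQV: children B:{G}, JLQV:{A,C,G,T} ∩→ {G}; cost 0
[col 1] BJLNQV: children BJLQV:{G}, N:{G} ∩→ {G}; cost 0
[col 2] JL: children J:{T}, L:{A} ∪→ {A,T}; cost 1
[col 2] JLQ: children JL:{A,T}, Q:{G} ∪→ {A,G,T}; cost 1
[col 2] JLQV: children JLQ:{A,G,T}, V:{G} ∩→ {G}; cost 0
[col 2] BJLQV: children B:{G}, JLQV:{G} ∩→ {G}; cost 0
[col 2] BJLNQV: children BJLQV:{G}, N:{A} ∪→ {A,G}; cost 1
[col 3] JL: children J:{A}, L:{C} ∪→ {A,C}; cost 1
[col 3] JLQ: children JL:{A,C}, Q:{A} ∩→ {A}; cost 0
[col 3] JLQV: children JLQ:{A}, V:{G} ∪→ {A,G}; cost 1
[col 3] BJLQV: children B:{C}, JLQV:{A,G} ∪→ {A,C,G}; cost 1
[col 3] BJLNQV: children BJLQV:{A,C,G}, N:{G} ∩→ {G}; cost 0
[col 4] JL: children J:{C}, L:{C} ∩→ {C}; cost 0
[col 4] JLQ: children JL:{C}, Q:{C} ∩→ {C}; cost 0
[col 4] JLQV: children JLQ:{C}, V:{C} ∩→ {C}; cost 0
[col 4] BJLQV: children B:{T}, JLQV:{C} ∪→ {C,T}; cost 1
[col 4] BJLNQV: children BJLQV:{C,T}, N:{G} ∪→ {C,G,T}; cost 1
[col 5] JL: children J:{T}, L:{C} ∪→ {C,T}; cost 1
[col 5] JLQ: children JL:{C,T}, Q:{C} ∩→ {C}; cost 0
[col 5] JLQV: children JLQ:{C}, V:{T} ∪→ {C,T}; cost 1
[col 5] BJLQV: children B:{A}, JLQV:{C,T} ∪→ {A,C,T}; cost 1
[col 5] BJLNQV: children BJLQV:{A,C,T}, N:{T} ∩→ {T}; cost 0
[col 6] JL: children J:{A}, L:{C} ∪→ {A,C}; cost 1
[col 6] JLQ: children JL:{A,C}, Q:{T} ∪→ {A,C,T}; cost 1
[col 6] JLQV: children JLQ:{A,C,T}, V:{A} ∩→ {A}; cost 0
[col 6] BJLQV: children B:{C}, JLQV:{A} ∪→ {A,C}; cost 1
[col 6] BJLNQV: children BJLQV:{A,C}, N:{G} ∪→ {A,C,G}; cost 1
per-site changes: [2, 3, 3, 3, 2, 3, 4]; total = 20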